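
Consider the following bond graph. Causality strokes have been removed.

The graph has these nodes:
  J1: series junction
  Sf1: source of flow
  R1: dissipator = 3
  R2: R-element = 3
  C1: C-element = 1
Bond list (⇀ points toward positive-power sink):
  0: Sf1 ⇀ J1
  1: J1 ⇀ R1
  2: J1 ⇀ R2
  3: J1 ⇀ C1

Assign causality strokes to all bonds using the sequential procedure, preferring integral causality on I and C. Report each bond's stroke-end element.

b0 stroke at Sf1
b1 stroke at J1
b2 stroke at J1
b3 stroke at J1

β0 stroke→Sf1  (Sf1 fixes flow; stroke at Sf1)
β1 stroke→J1  (J1: bond 0 brought flow, rest push out)
β2 stroke→J1  (common-f at J1 fixed by 0)
β3 stroke→J1  (1-jn J1 has f-setter on 0)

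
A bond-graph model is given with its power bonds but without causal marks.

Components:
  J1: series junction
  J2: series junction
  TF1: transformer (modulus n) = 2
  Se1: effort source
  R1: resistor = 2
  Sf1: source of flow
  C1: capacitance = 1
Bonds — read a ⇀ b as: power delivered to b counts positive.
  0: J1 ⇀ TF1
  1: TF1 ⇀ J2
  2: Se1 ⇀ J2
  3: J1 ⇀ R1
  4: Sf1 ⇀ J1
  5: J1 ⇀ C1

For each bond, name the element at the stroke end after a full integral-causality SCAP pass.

β0 stroke→J1
β1 stroke→TF1
β2 stroke→J2
β3 stroke→J1
β4 stroke→Sf1
β5 stroke→J1

bond 2 |J2  (source Se1 imposes e)
bond 4 |Sf1  (source Sf1 imposes f)
bond 0 |J1  (J1: bond 4 brought flow, rest push out)
bond 3 |J1  (J1: bond 4 brought flow, rest push out)
bond 5 |J1  (J1 flow already set via bond 4)
bond 1 |TF1  (closing 1-jn rule on J2)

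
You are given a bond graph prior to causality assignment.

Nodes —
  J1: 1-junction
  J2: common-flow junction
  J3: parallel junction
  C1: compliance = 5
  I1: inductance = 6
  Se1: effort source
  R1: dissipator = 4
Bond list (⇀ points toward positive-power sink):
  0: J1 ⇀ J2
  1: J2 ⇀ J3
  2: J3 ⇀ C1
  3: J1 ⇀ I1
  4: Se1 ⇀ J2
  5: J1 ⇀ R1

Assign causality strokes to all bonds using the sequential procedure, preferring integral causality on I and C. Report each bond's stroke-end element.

bond 0 stroke→J1
bond 1 stroke→J2
bond 2 stroke→J3
bond 3 stroke→I1
bond 4 stroke→J2
bond 5 stroke→J1

b4 |J2  (source Se1 imposes e)
b2 |J3  (C1: C, integral causality)
b1 |J2  (0-jn J3 has e-setter on 2)
b0 |J1  (closing 1-jn rule on J2)
b3 |I1  (prefer integral on I1)
b5 |J1  (J1: bond 3 brought flow, rest push out)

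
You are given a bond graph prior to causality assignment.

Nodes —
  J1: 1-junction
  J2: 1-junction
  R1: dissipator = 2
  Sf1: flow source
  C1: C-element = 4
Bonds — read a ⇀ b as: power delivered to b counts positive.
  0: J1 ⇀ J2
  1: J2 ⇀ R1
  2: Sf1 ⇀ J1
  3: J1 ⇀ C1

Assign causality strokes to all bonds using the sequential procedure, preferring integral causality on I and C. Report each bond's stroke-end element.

#0 stroke at J1
#1 stroke at J2
#2 stroke at Sf1
#3 stroke at J1

#2 stroke at Sf1  (source Sf1 imposes f)
#0 stroke at J1  (1-jn J1 has f-setter on 2)
#3 stroke at J1  (1-jn J1 has f-setter on 2)
#1 stroke at J2  (common-f at J2 fixed by 0)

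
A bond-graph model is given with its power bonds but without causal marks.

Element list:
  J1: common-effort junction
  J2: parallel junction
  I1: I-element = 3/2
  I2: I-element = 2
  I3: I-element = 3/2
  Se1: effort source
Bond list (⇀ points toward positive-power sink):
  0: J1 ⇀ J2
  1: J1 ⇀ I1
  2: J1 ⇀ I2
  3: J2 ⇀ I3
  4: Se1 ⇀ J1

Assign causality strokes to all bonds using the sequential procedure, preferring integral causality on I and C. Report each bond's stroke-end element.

bond 4 →J1  (source Se1 imposes e)
bond 0 →J2  (0-jn J1 has e-setter on 4)
bond 1 →I1  (J1 effort already set via bond 4)
bond 2 →I2  (J1 effort already set via bond 4)
bond 3 →I3  (J2 effort already set via bond 0)

β0 →J2
β1 →I1
β2 →I2
β3 →I3
β4 →J1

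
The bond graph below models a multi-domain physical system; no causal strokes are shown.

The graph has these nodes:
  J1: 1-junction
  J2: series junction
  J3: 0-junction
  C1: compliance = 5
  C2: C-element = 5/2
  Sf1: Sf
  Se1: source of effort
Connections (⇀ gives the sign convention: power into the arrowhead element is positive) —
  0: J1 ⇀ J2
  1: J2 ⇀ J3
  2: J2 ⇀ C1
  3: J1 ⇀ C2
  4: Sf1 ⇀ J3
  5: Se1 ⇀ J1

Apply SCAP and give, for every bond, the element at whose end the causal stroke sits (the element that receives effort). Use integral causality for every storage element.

β4 →Sf1  (Sf1 fixes flow; stroke at Sf1)
β5 →J1  (Se1 (Se) sets effort on bond)
β1 →J3  (J3: last free bond brings effort in)
β0 →J2  (J2: bond 1 brought flow, rest push out)
β2 →J2  (J2: bond 1 brought flow, rest push out)
β3 →J1  (J1 flow already set via bond 0)

bond 0 →J2
bond 1 →J3
bond 2 →J2
bond 3 →J1
bond 4 →Sf1
bond 5 →J1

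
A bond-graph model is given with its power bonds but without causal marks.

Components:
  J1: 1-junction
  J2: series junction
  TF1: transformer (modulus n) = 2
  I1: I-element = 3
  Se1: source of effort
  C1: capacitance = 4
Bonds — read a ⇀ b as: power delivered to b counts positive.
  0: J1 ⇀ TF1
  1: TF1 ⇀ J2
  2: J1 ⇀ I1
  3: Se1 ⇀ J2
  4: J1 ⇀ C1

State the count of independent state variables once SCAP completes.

b3 stroke at J2  (Se1: effort source, stroke at far end)
b1 stroke at TF1  (only one flow-in slot at J2)
b0 stroke at J1  (through TF1, causality passes straight; one stroke at TF1)
b2 stroke at I1  (prefer integral on I1)
b4 stroke at J1  (1-jn J1 has f-setter on 2)

2  (C1, I1 all integral)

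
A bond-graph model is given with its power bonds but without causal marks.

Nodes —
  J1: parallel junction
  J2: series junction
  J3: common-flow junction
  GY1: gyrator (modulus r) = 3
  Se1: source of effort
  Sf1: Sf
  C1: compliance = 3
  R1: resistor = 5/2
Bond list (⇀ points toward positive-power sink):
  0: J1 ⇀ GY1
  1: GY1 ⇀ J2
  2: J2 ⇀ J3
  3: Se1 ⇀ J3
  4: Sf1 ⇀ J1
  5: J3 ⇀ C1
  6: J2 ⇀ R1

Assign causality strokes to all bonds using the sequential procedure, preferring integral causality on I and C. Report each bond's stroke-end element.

β0 |J1
β1 |J2
β2 |J2
β3 |J3
β4 |Sf1
β5 |J3
β6 |R1

b3 |J3  (Se1 (Se) sets effort on bond)
b4 |Sf1  (Sf1 (Sf) sets flow on bond)
b0 |J1  (J1 needs exactly one e-in)
b1 |J2  (GY1: gyrator matches bond 0)
b5 |J3  (C1 integral (e out))
b2 |J2  (only one flow-in slot at J3)
b6 |R1  (closing 1-jn rule on J2)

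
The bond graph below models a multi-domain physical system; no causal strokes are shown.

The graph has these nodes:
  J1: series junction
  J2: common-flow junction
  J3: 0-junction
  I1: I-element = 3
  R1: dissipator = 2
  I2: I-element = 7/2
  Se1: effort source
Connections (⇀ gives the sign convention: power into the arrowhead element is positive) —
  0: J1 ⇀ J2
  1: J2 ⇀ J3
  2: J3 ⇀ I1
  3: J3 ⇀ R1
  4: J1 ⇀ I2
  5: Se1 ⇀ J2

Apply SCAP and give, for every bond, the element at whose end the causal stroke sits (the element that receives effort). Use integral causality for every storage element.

bond 5 |J2  (Se1: effort source, stroke at far end)
bond 2 |I1  (I1: I, integral causality)
bond 4 |I2  (prefer integral on I2)
bond 0 |J1  (J1 flow already set via bond 4)
bond 1 |J2  (1-jn J2 has f-setter on 0)
bond 3 |J3  (J3: last free bond brings effort in)

β0 |J1
β1 |J2
β2 |I1
β3 |J3
β4 |I2
β5 |J2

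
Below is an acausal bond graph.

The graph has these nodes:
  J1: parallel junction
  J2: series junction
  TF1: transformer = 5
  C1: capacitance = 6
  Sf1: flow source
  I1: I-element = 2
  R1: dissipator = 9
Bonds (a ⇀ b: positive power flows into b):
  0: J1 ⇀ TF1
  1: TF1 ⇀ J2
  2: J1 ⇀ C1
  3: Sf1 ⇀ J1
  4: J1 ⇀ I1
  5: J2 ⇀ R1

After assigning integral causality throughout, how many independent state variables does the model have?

2  (C1, I1 all integral)

#3 |Sf1  (Sf1 (Sf) sets flow on bond)
#2 |J1  (prefer integral on C1)
#0 |TF1  (0-jn J1 has e-setter on 2)
#4 |I1  (0-jn J1 has e-setter on 2)
#1 |J2  (through TF1, causality passes straight; one stroke at TF1)
#5 |R1  (closing 1-jn rule on J2)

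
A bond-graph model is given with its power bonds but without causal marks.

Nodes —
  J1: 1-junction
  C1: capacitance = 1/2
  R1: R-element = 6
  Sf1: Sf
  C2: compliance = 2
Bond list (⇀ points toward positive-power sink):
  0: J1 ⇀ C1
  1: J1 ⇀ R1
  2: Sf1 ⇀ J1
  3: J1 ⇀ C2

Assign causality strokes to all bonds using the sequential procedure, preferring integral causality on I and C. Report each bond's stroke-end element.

#0 →J1
#1 →J1
#2 →Sf1
#3 →J1

b2 |Sf1  (Sf1: flow source, stroke at near end)
b0 |J1  (1-jn J1 has f-setter on 2)
b1 |J1  (1-jn J1 has f-setter on 2)
b3 |J1  (common-f at J1 fixed by 2)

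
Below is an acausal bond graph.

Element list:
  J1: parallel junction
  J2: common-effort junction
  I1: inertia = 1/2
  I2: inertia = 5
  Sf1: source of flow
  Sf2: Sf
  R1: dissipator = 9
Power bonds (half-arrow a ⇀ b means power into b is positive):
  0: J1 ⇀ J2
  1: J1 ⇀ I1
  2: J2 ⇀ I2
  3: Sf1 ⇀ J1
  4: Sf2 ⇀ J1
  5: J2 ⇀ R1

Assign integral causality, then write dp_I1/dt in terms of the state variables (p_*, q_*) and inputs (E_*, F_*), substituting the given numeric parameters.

#3 →Sf1  (source Sf1 imposes f)
#4 →Sf2  (source Sf2 imposes f)
#1 →I1  (I1 outputs flow p/I1)
#0 →J1  (J1: last free bond brings effort in)
#2 →I2  (I2 outputs flow p/I2)
#5 →J2  (only one effort-in slot at J2)

dp_I1/dt = 9*F_Sf1 + 9*F_Sf2 - 18*p_I1 - 9*p_I2/5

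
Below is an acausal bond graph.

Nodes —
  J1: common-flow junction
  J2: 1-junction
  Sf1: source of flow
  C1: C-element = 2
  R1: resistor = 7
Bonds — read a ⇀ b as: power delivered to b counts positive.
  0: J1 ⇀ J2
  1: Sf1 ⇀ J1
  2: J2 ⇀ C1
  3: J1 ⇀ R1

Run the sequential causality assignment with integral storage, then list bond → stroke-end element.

b0 →J1
b1 →Sf1
b2 →J2
b3 →J1

β1 →Sf1  (Sf1: flow source, stroke at near end)
β0 →J1  (common-f at J1 fixed by 1)
β3 →J1  (J1: bond 1 brought flow, rest push out)
β2 →J2  (J2 flow already set via bond 0)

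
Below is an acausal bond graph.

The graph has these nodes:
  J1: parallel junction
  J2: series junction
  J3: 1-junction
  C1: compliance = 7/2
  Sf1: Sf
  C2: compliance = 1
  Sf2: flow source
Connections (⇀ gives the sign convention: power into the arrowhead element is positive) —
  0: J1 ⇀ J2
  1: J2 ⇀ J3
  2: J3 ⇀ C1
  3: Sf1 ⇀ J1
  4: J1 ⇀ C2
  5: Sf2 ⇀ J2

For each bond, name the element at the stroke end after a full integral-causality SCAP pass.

b3 stroke at Sf1  (Sf1: flow source, stroke at near end)
b5 stroke at Sf2  (source Sf2 imposes f)
b0 stroke at J2  (J2: bond 5 brought flow, rest push out)
b1 stroke at J2  (common-f at J2 fixed by 5)
b2 stroke at J3  (common-f at J3 fixed by 1)
b4 stroke at J1  (J1 needs exactly one e-in)

bond 0 →J2
bond 1 →J2
bond 2 →J3
bond 3 →Sf1
bond 4 →J1
bond 5 →Sf2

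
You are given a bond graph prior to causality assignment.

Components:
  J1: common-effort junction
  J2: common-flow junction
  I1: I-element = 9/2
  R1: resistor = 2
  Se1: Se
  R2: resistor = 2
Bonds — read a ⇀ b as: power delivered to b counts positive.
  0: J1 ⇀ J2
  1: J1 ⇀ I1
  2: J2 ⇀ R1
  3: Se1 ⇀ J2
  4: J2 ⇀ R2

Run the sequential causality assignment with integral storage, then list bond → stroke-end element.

bond 0 stroke at J1
bond 1 stroke at I1
bond 2 stroke at J2
bond 3 stroke at J2
bond 4 stroke at J2

#3 stroke→J2  (Se1: effort source, stroke at far end)
#1 stroke→I1  (I1: I, integral causality)
#0 stroke→J1  (J1: last free bond brings effort in)
#2 stroke→J2  (common-f at J2 fixed by 0)
#4 stroke→J2  (common-f at J2 fixed by 0)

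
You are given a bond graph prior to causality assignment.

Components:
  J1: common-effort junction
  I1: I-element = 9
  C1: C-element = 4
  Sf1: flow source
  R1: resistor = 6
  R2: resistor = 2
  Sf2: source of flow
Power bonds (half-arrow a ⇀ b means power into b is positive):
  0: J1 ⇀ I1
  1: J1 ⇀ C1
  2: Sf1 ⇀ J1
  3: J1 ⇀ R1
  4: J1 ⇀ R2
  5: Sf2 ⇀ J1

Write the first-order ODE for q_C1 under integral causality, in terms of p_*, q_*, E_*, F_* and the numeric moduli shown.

dq_C1/dt = F_Sf1 + F_Sf2 - p_I1/9 - q_C1/6

#2 →Sf1  (Sf1: flow source, stroke at near end)
#5 →Sf2  (Sf2 (Sf) sets flow on bond)
#0 →I1  (prefer integral on I1)
#1 →J1  (C1 integral (e out))
#3 →R1  (0-jn J1 has e-setter on 1)
#4 →R2  (common-e at J1 fixed by 1)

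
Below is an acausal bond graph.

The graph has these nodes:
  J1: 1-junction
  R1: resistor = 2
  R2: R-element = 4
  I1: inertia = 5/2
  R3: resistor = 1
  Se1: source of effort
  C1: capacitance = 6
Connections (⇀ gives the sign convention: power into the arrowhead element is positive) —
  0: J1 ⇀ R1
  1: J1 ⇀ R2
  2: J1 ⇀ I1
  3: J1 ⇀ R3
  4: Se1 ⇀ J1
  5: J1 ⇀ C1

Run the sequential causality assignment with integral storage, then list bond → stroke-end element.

β4 →J1  (Se1: effort source, stroke at far end)
β2 →I1  (prefer integral on I1)
β0 →J1  (J1: bond 2 brought flow, rest push out)
β1 →J1  (1-jn J1 has f-setter on 2)
β3 →J1  (J1: bond 2 brought flow, rest push out)
β5 →J1  (1-jn J1 has f-setter on 2)

bond 0 |J1
bond 1 |J1
bond 2 |I1
bond 3 |J1
bond 4 |J1
bond 5 |J1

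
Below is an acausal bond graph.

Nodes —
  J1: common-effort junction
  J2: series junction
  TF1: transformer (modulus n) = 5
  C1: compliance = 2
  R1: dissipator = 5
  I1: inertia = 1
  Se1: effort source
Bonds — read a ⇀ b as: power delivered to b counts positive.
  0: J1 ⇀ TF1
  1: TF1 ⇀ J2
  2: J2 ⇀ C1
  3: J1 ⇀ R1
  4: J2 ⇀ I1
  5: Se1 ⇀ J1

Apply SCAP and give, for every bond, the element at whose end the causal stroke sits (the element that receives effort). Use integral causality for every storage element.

bond 5 stroke→J1  (Se1 (Se) sets effort on bond)
bond 0 stroke→TF1  (J1: bond 5 brought effort, rest push out)
bond 3 stroke→R1  (0-jn J1 has e-setter on 5)
bond 1 stroke→J2  (TF TF1: opposite of bond 0)
bond 2 stroke→J2  (prefer integral on C1)
bond 4 stroke→I1  (J2 needs exactly one f-in)

β0 →TF1
β1 →J2
β2 →J2
β3 →R1
β4 →I1
β5 →J1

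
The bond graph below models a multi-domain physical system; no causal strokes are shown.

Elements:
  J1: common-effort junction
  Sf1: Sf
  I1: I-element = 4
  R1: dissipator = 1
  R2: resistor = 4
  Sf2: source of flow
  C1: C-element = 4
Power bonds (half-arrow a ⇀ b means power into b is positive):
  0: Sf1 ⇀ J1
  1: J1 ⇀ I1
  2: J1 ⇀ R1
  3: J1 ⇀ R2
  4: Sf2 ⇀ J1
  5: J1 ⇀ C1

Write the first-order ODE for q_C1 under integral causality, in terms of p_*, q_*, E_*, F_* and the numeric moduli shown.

dq_C1/dt = F_Sf1 + F_Sf2 - p_I1/4 - 5*q_C1/16

β0 |Sf1  (Sf1 (Sf) sets flow on bond)
β4 |Sf2  (source Sf2 imposes f)
β1 |I1  (I1: I, integral causality)
β5 |J1  (C1 integral (e out))
β2 |R1  (J1: bond 5 brought effort, rest push out)
β3 |R2  (common-e at J1 fixed by 5)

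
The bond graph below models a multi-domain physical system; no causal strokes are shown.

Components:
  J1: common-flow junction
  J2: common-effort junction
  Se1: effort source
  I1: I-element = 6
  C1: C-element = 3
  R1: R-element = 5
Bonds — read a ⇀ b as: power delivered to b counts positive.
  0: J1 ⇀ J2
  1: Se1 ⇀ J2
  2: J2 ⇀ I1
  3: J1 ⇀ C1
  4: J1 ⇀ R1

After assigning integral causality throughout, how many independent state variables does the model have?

#1 →J2  (Se1 (Se) sets effort on bond)
#0 →J1  (J2 effort already set via bond 1)
#2 →I1  (J2: bond 1 brought effort, rest push out)
#3 →J1  (C1 outputs effort q/C1)
#4 →R1  (J1: last free bond brings flow in)

2  (C1, I1 all integral)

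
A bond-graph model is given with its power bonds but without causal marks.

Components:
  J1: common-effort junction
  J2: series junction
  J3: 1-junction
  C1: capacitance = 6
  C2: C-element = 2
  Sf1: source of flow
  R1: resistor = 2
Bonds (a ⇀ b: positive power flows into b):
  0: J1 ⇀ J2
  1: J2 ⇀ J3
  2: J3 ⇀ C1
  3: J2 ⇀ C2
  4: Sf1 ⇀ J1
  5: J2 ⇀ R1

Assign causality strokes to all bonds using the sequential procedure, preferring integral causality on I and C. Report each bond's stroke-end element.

β0 stroke at J1
β1 stroke at J2
β2 stroke at J3
β3 stroke at J2
β4 stroke at Sf1
β5 stroke at J2

β4 stroke at Sf1  (Sf1 fixes flow; stroke at Sf1)
β0 stroke at J1  (J1: last free bond brings effort in)
β1 stroke at J2  (J2: bond 0 brought flow, rest push out)
β3 stroke at J2  (common-f at J2 fixed by 0)
β5 stroke at J2  (J2 flow already set via bond 0)
β2 stroke at J3  (common-f at J3 fixed by 1)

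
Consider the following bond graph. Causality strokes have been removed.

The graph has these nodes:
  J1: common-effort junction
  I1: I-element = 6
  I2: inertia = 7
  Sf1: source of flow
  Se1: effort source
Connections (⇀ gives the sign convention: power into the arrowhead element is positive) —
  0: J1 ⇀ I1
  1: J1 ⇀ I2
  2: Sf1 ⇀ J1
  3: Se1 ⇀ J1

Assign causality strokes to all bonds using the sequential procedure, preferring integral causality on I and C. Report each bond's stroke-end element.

b0 stroke at I1
b1 stroke at I2
b2 stroke at Sf1
b3 stroke at J1

β2 →Sf1  (source Sf1 imposes f)
β3 →J1  (Se1 (Se) sets effort on bond)
β0 →I1  (0-jn J1 has e-setter on 3)
β1 →I2  (J1: bond 3 brought effort, rest push out)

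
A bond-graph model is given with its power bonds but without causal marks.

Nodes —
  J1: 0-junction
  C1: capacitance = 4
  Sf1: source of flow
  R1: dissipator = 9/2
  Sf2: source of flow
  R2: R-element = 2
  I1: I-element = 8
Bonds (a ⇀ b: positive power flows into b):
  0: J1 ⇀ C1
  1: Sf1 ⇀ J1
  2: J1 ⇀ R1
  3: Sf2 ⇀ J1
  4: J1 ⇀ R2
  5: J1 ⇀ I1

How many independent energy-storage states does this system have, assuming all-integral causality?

2  (C1, I1 all integral)

#1 stroke at Sf1  (Sf1 fixes flow; stroke at Sf1)
#3 stroke at Sf2  (Sf2 (Sf) sets flow on bond)
#0 stroke at J1  (prefer integral on C1)
#2 stroke at R1  (J1 effort already set via bond 0)
#4 stroke at R2  (0-jn J1 has e-setter on 0)
#5 stroke at I1  (common-e at J1 fixed by 0)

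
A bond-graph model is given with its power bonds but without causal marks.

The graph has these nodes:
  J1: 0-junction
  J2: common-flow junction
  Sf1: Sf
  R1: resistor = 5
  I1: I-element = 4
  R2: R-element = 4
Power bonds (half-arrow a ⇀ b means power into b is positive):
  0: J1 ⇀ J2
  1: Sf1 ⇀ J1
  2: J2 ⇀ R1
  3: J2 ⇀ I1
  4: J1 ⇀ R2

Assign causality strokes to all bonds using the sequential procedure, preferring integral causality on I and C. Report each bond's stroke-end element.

#0 |J2
#1 |Sf1
#2 |J2
#3 |I1
#4 |J1

β1 |Sf1  (Sf1: flow source, stroke at near end)
β3 |I1  (I1 integral (f out))
β0 |J2  (common-f at J2 fixed by 3)
β2 |J2  (J2: bond 3 brought flow, rest push out)
β4 |J1  (J1: last free bond brings effort in)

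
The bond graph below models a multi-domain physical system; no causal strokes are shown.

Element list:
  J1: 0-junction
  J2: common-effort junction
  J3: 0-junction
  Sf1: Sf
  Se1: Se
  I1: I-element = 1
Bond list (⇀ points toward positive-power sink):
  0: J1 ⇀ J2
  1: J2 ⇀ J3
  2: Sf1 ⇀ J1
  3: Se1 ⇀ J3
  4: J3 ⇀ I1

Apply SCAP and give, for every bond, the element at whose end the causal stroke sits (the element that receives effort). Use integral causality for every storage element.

#2 stroke→Sf1  (Sf1 (Sf) sets flow on bond)
#3 stroke→J3  (Se1 fixes effort; stroke away)
#0 stroke→J1  (only one effort-in slot at J1)
#1 stroke→J2  (only one effort-in slot at J2)
#4 stroke→I1  (J3: bond 3 brought effort, rest push out)

#0 stroke→J1
#1 stroke→J2
#2 stroke→Sf1
#3 stroke→J3
#4 stroke→I1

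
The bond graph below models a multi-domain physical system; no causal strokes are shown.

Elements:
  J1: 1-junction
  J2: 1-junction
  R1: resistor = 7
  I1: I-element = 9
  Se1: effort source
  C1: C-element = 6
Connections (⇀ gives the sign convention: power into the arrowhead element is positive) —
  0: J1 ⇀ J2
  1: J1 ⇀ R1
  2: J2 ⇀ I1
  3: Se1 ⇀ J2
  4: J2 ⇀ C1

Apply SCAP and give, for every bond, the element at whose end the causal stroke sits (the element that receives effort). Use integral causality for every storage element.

bond 3 stroke at J2  (source Se1 imposes e)
bond 2 stroke at I1  (prefer integral on I1)
bond 0 stroke at J2  (J2: bond 2 brought flow, rest push out)
bond 4 stroke at J2  (J2: bond 2 brought flow, rest push out)
bond 1 stroke at J1  (1-jn J1 has f-setter on 0)

b0 stroke→J2
b1 stroke→J1
b2 stroke→I1
b3 stroke→J2
b4 stroke→J2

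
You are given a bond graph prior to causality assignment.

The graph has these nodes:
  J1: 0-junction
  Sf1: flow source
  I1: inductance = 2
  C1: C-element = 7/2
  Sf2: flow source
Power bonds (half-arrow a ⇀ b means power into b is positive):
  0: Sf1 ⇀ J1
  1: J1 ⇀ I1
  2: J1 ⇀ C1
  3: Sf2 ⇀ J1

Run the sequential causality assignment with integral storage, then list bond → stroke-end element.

#0 →Sf1  (Sf1: flow source, stroke at near end)
#3 →Sf2  (Sf2 fixes flow; stroke at Sf2)
#1 →I1  (I1 outputs flow p/I1)
#2 →J1  (J1: last free bond brings effort in)

#0 stroke→Sf1
#1 stroke→I1
#2 stroke→J1
#3 stroke→Sf2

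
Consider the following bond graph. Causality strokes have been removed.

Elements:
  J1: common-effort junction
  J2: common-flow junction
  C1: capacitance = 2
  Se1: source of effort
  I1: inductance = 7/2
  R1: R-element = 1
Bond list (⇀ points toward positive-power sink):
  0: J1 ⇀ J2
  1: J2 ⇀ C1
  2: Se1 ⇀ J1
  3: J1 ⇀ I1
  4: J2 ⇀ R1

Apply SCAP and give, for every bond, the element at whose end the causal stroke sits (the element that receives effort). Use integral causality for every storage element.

β2 stroke→J1  (Se1: effort source, stroke at far end)
β0 stroke→J2  (common-e at J1 fixed by 2)
β3 stroke→I1  (0-jn J1 has e-setter on 2)
β1 stroke→J2  (prefer integral on C1)
β4 stroke→R1  (only one flow-in slot at J2)

bond 0 →J2
bond 1 →J2
bond 2 →J1
bond 3 →I1
bond 4 →R1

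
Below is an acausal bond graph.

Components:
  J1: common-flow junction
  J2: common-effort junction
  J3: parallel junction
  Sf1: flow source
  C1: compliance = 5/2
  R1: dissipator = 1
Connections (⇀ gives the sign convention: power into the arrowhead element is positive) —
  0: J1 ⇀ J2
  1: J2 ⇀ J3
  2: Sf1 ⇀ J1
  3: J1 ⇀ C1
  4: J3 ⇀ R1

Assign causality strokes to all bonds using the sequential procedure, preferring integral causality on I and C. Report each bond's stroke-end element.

bond 2 |Sf1  (Sf1: flow source, stroke at near end)
bond 0 |J1  (common-f at J1 fixed by 2)
bond 3 |J1  (common-f at J1 fixed by 2)
bond 1 |J2  (J2: last free bond brings effort in)
bond 4 |J3  (closing 0-jn rule on J3)

bond 0 stroke at J1
bond 1 stroke at J2
bond 2 stroke at Sf1
bond 3 stroke at J1
bond 4 stroke at J3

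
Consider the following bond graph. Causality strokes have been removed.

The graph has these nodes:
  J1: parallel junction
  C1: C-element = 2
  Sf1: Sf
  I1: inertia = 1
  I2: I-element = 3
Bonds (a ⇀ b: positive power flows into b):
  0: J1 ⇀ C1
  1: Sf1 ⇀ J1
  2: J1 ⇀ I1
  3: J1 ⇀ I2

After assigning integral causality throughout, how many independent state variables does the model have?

3  (C1, I1, I2 all integral)

β1 →Sf1  (Sf1 (Sf) sets flow on bond)
β0 →J1  (C1 outputs effort q/C1)
β2 →I1  (J1 effort already set via bond 0)
β3 →I2  (0-jn J1 has e-setter on 0)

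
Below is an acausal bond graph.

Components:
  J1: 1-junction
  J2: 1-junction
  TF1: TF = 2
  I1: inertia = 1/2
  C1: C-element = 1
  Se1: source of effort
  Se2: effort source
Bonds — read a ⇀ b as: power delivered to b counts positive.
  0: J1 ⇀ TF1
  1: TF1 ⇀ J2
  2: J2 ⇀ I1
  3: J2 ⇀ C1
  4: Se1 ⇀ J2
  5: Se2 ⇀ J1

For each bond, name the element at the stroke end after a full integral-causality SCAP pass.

bond 0 |TF1
bond 1 |J2
bond 2 |I1
bond 3 |J2
bond 4 |J2
bond 5 |J1

β4 |J2  (Se1 fixes effort; stroke away)
β5 |J1  (Se2 (Se) sets effort on bond)
β0 |TF1  (J1: last free bond brings flow in)
β1 |J2  (through TF1, causality passes straight; one stroke at TF1)
β2 |I1  (prefer integral on I1)
β3 |J2  (J2 flow already set via bond 2)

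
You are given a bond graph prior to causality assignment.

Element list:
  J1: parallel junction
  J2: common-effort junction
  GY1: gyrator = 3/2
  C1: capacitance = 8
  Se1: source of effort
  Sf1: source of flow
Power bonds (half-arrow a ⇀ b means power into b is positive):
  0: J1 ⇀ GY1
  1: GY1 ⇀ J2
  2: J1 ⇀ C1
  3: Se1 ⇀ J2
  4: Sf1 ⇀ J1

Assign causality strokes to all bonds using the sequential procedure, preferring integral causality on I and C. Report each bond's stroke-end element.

#0 stroke→GY1
#1 stroke→GY1
#2 stroke→J1
#3 stroke→J2
#4 stroke→Sf1

b3 stroke→J2  (Se1 fixes effort; stroke away)
b4 stroke→Sf1  (Sf1: flow source, stroke at near end)
b1 stroke→GY1  (0-jn J2 has e-setter on 3)
b0 stroke→GY1  (GY GY1: same side as bond 1)
b2 stroke→J1  (J1: last free bond brings effort in)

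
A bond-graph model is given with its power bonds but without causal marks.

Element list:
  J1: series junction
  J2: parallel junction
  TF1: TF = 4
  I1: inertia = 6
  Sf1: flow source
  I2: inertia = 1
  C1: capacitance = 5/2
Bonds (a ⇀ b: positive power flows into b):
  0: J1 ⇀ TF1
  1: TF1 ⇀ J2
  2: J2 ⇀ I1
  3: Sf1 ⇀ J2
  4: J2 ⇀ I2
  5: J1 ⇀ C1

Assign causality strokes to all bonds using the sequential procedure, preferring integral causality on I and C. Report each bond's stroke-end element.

β0 stroke at TF1
β1 stroke at J2
β2 stroke at I1
β3 stroke at Sf1
β4 stroke at I2
β5 stroke at J1

#3 stroke at Sf1  (Sf1 fixes flow; stroke at Sf1)
#2 stroke at I1  (I1 outputs flow p/I1)
#4 stroke at I2  (I2 outputs flow p/I2)
#1 stroke at J2  (J2: last free bond brings effort in)
#0 stroke at TF1  (through TF1, causality passes straight; one stroke at TF1)
#5 stroke at J1  (J1: bond 0 brought flow, rest push out)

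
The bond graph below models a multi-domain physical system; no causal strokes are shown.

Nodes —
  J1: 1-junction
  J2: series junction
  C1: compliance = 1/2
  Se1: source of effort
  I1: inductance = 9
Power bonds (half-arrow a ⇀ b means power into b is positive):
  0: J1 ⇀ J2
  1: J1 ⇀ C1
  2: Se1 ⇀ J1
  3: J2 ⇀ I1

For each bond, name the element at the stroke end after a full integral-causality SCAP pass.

b0 |J2
b1 |J1
b2 |J1
b3 |I1

b2 stroke→J1  (Se1 fixes effort; stroke away)
b1 stroke→J1  (prefer integral on C1)
b0 stroke→J2  (closing 1-jn rule on J1)
b3 stroke→I1  (closing 1-jn rule on J2)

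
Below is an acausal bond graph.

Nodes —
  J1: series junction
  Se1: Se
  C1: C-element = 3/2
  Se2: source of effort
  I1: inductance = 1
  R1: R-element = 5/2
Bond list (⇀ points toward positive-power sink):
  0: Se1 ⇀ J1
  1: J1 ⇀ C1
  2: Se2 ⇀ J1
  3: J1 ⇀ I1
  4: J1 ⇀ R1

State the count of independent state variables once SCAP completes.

β0 →J1  (Se1: effort source, stroke at far end)
β2 →J1  (Se2 fixes effort; stroke away)
β1 →J1  (C1 outputs effort q/C1)
β3 →I1  (prefer integral on I1)
β4 →J1  (J1: bond 3 brought flow, rest push out)

2  (C1, I1 all integral)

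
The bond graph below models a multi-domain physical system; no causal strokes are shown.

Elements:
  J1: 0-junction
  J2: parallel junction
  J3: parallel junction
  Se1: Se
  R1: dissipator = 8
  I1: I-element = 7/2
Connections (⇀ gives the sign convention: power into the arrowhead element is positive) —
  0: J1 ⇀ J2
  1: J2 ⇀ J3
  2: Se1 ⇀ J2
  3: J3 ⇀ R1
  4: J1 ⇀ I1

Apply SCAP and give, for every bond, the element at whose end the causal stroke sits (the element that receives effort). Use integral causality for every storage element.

b0 stroke at J1
b1 stroke at J3
b2 stroke at J2
b3 stroke at R1
b4 stroke at I1

bond 2 |J2  (Se1 (Se) sets effort on bond)
bond 0 |J1  (J2: bond 2 brought effort, rest push out)
bond 1 |J3  (J2: bond 2 brought effort, rest push out)
bond 3 |R1  (J3: bond 1 brought effort, rest push out)
bond 4 |I1  (common-e at J1 fixed by 0)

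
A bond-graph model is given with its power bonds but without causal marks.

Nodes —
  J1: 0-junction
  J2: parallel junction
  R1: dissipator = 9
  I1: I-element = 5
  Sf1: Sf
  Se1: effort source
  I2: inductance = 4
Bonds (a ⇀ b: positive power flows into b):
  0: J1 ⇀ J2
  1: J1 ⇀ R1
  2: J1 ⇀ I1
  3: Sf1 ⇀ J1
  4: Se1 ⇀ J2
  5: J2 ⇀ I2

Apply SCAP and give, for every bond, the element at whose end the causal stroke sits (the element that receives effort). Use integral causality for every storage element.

β0 stroke→J1
β1 stroke→R1
β2 stroke→I1
β3 stroke→Sf1
β4 stroke→J2
β5 stroke→I2

β3 stroke at Sf1  (Sf1: flow source, stroke at near end)
β4 stroke at J2  (Se1: effort source, stroke at far end)
β0 stroke at J1  (J2 effort already set via bond 4)
β5 stroke at I2  (0-jn J2 has e-setter on 4)
β1 stroke at R1  (0-jn J1 has e-setter on 0)
β2 stroke at I1  (0-jn J1 has e-setter on 0)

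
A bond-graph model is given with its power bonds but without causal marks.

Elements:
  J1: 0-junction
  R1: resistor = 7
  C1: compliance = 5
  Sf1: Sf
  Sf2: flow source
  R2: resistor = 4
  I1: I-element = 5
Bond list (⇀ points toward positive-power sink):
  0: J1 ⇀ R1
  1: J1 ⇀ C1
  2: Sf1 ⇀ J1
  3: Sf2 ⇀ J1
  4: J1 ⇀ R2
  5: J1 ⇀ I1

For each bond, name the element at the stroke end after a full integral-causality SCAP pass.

b2 stroke at Sf1  (source Sf1 imposes f)
b3 stroke at Sf2  (Sf2 (Sf) sets flow on bond)
b1 stroke at J1  (C1 integral (e out))
b0 stroke at R1  (J1 effort already set via bond 1)
b4 stroke at R2  (common-e at J1 fixed by 1)
b5 stroke at I1  (J1: bond 1 brought effort, rest push out)

β0 stroke→R1
β1 stroke→J1
β2 stroke→Sf1
β3 stroke→Sf2
β4 stroke→R2
β5 stroke→I1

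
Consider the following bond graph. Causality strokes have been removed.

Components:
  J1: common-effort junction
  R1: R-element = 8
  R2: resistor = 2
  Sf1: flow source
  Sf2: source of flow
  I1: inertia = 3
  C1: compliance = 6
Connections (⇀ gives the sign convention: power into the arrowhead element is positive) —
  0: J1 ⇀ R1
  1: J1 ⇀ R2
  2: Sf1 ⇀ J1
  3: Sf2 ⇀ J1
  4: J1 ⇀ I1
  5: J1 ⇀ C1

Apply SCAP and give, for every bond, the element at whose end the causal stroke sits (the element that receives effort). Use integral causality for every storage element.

β0 |R1
β1 |R2
β2 |Sf1
β3 |Sf2
β4 |I1
β5 |J1

bond 2 stroke→Sf1  (source Sf1 imposes f)
bond 3 stroke→Sf2  (Sf2 fixes flow; stroke at Sf2)
bond 4 stroke→I1  (I1 outputs flow p/I1)
bond 5 stroke→J1  (C1 integral (e out))
bond 0 stroke→R1  (J1: bond 5 brought effort, rest push out)
bond 1 stroke→R2  (common-e at J1 fixed by 5)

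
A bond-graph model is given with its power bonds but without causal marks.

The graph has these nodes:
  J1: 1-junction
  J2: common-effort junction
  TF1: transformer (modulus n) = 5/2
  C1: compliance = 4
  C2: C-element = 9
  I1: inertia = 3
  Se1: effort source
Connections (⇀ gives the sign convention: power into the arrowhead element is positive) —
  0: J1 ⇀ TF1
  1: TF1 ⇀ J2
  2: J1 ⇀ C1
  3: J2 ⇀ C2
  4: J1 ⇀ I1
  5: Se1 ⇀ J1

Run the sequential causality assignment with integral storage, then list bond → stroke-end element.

b5 |J1  (source Se1 imposes e)
b2 |J1  (C1 outputs effort q/C1)
b3 |J2  (C2 integral (e out))
b1 |TF1  (common-e at J2 fixed by 3)
b0 |J1  (through TF1, causality passes straight; one stroke at TF1)
b4 |I1  (only one flow-in slot at J1)

#0 stroke at J1
#1 stroke at TF1
#2 stroke at J1
#3 stroke at J2
#4 stroke at I1
#5 stroke at J1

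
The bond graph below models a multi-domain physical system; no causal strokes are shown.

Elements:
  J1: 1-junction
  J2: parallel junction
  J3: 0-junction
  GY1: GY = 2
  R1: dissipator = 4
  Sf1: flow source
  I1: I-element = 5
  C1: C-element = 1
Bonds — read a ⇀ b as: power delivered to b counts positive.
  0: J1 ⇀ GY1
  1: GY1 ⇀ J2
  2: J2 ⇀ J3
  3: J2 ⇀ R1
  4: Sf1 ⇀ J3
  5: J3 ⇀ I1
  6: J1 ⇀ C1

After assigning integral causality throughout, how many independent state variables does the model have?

2  (C1, I1 all integral)

#4 stroke at Sf1  (Sf1: flow source, stroke at near end)
#5 stroke at I1  (prefer integral on I1)
#2 stroke at J3  (J3 needs exactly one e-in)
#6 stroke at J1  (C1 integral (e out))
#0 stroke at GY1  (closing 1-jn rule on J1)
#1 stroke at GY1  (GY1: gyrator matches bond 0)
#3 stroke at J2  (closing 0-jn rule on J2)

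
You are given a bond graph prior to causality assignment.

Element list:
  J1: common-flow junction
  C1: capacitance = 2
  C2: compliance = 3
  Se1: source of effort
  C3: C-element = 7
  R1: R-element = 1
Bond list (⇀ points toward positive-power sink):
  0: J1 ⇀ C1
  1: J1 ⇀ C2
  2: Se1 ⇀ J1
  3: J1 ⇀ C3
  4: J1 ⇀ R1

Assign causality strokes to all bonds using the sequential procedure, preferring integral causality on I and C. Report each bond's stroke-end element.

bond 2 stroke at J1  (source Se1 imposes e)
bond 0 stroke at J1  (C1 outputs effort q/C1)
bond 1 stroke at J1  (C2: C, integral causality)
bond 3 stroke at J1  (C3: C, integral causality)
bond 4 stroke at R1  (only one flow-in slot at J1)

β0 stroke→J1
β1 stroke→J1
β2 stroke→J1
β3 stroke→J1
β4 stroke→R1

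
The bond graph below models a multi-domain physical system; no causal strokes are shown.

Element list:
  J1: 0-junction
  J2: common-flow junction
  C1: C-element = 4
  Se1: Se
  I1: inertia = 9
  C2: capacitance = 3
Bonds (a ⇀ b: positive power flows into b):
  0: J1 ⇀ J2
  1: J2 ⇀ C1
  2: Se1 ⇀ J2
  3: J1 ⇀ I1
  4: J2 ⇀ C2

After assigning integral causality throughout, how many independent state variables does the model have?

b2 →J2  (Se1: effort source, stroke at far end)
b1 →J2  (prefer integral on C1)
b3 →I1  (prefer integral on I1)
b0 →J1  (closing 0-jn rule on J1)
b4 →J2  (1-jn J2 has f-setter on 0)

3  (C1, C2, I1 all integral)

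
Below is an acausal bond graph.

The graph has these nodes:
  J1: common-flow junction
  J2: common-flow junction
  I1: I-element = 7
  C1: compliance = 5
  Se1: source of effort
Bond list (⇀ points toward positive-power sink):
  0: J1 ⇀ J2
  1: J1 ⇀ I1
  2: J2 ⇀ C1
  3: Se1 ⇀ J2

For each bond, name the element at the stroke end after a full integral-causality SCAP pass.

b0 |J1
b1 |I1
b2 |J2
b3 |J2

#3 →J2  (Se1 (Se) sets effort on bond)
#1 →I1  (prefer integral on I1)
#0 →J1  (J1: bond 1 brought flow, rest push out)
#2 →J2  (1-jn J2 has f-setter on 0)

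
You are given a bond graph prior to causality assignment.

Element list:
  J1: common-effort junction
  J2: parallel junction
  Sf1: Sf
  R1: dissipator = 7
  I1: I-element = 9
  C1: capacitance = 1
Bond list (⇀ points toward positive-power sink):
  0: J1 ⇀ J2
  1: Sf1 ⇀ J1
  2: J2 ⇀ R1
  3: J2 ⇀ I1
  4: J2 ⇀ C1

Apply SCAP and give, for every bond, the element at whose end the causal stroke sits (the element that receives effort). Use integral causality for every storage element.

β1 stroke→Sf1  (Sf1 (Sf) sets flow on bond)
β0 stroke→J1  (J1: last free bond brings effort in)
β3 stroke→I1  (prefer integral on I1)
β4 stroke→J2  (C1 integral (e out))
β2 stroke→R1  (J2 effort already set via bond 4)

b0 stroke→J1
b1 stroke→Sf1
b2 stroke→R1
b3 stroke→I1
b4 stroke→J2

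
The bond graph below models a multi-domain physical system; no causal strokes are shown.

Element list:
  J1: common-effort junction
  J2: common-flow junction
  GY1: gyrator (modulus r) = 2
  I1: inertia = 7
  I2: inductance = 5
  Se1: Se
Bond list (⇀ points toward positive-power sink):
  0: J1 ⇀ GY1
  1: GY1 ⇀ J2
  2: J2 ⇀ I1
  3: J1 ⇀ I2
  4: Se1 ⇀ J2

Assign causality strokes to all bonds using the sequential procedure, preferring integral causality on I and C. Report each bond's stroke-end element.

#4 |J2  (source Se1 imposes e)
#2 |I1  (I1: I, integral causality)
#1 |J2  (common-f at J2 fixed by 2)
#0 |J1  (through GY1, causality inverts; strokes same side of GY1)
#3 |I2  (J1 effort already set via bond 0)

b0 stroke→J1
b1 stroke→J2
b2 stroke→I1
b3 stroke→I2
b4 stroke→J2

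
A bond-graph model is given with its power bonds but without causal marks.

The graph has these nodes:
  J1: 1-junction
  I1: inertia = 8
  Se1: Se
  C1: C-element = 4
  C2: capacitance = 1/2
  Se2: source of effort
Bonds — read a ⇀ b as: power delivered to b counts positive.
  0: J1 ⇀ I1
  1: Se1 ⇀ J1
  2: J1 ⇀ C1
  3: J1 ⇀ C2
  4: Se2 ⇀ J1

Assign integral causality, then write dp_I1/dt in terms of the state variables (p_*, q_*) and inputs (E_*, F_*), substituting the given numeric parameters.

#1 →J1  (Se1 (Se) sets effort on bond)
#4 →J1  (Se2: effort source, stroke at far end)
#0 →I1  (I1 outputs flow p/I1)
#2 →J1  (J1 flow already set via bond 0)
#3 →J1  (J1: bond 0 brought flow, rest push out)

dp_I1/dt = E_Se1 + E_Se2 - q_C1/4 - 2*q_C2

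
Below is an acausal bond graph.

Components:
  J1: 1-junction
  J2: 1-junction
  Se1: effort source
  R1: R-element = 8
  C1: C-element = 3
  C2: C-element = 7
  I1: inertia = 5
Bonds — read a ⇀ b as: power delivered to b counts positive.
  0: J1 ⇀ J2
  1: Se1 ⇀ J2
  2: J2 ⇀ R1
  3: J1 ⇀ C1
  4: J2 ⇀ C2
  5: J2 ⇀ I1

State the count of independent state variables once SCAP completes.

#1 |J2  (Se1 (Se) sets effort on bond)
#3 |J1  (prefer integral on C1)
#0 |J2  (only one flow-in slot at J1)
#4 |J2  (C2: C, integral causality)
#5 |I1  (I1 integral (f out))
#2 |J2  (J2 flow already set via bond 5)

3  (C1, C2, I1 all integral)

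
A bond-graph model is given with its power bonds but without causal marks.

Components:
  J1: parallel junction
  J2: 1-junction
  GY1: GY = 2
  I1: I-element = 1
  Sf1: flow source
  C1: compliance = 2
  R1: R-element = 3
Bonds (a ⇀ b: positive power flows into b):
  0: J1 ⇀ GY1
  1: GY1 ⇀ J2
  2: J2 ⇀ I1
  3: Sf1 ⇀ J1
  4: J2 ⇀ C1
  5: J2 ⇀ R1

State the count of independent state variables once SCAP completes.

2  (C1, I1 all integral)

β3 stroke at Sf1  (Sf1 fixes flow; stroke at Sf1)
β0 stroke at J1  (closing 0-jn rule on J1)
β1 stroke at J2  (through GY1, causality inverts; strokes same side of GY1)
β2 stroke at I1  (I1: I, integral causality)
β4 stroke at J2  (J2: bond 2 brought flow, rest push out)
β5 stroke at J2  (1-jn J2 has f-setter on 2)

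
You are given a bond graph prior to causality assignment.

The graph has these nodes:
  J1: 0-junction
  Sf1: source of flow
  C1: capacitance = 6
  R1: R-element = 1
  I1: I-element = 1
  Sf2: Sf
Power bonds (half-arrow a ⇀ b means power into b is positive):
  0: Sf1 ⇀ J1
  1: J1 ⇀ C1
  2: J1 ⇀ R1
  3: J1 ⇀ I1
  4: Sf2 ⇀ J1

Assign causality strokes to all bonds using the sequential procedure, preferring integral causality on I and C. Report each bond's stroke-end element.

bond 0 →Sf1  (Sf1 fixes flow; stroke at Sf1)
bond 4 →Sf2  (Sf2 (Sf) sets flow on bond)
bond 1 →J1  (C1 outputs effort q/C1)
bond 2 →R1  (J1 effort already set via bond 1)
bond 3 →I1  (0-jn J1 has e-setter on 1)

b0 stroke→Sf1
b1 stroke→J1
b2 stroke→R1
b3 stroke→I1
b4 stroke→Sf2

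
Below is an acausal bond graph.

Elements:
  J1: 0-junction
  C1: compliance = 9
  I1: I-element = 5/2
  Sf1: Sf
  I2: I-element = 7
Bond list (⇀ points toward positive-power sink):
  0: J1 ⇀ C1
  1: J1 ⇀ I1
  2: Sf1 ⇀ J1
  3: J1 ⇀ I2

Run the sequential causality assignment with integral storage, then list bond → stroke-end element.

#0 stroke at J1
#1 stroke at I1
#2 stroke at Sf1
#3 stroke at I2

#2 stroke→Sf1  (Sf1 (Sf) sets flow on bond)
#0 stroke→J1  (prefer integral on C1)
#1 stroke→I1  (J1: bond 0 brought effort, rest push out)
#3 stroke→I2  (common-e at J1 fixed by 0)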